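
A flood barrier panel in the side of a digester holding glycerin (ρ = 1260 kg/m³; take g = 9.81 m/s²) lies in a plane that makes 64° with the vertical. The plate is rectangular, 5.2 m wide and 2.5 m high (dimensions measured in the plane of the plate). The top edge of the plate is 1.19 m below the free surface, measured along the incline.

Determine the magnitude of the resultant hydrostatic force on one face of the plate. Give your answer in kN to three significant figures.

F ≈ 172 kN

γ = ρg = 1260 × 9.81 / 1000 = 12.3606 kN/m³.
The plate makes 64° with the vertical, i.e. θ = 90° − 64° = 26° to the horizontal. Measuring y along the incline from the free-surface line, vertical depth h = y·sinθ with sinθ = 0.438371.
The centroid lies 2.5/2 = 1.25 m below the top edge, so y_c = 1.19 + 1.25 = 2.44 m and h_c = 2.44 × 0.438371 = 1.06963 m.
A = 5.2 × 2.5 = 13 m².
Resultant F = γ·h_c·A = 12.3606 × 1.06963 × 13 = 171.876 kN.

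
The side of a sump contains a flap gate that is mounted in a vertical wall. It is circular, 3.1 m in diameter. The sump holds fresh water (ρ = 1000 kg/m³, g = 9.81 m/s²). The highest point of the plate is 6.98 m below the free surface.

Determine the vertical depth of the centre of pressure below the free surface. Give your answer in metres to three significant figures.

h_p = 8.60 m

γ = ρg = 1000 × 9.81 = 9810 N/m³ = 9.81 kN/m³.
The centroid is at the centre, 1.55 m below the top of the plate, so the centroid depth is h_c = 6.98 + 1.55 = 8.53 m.
A = π(1.55)² = 7.54768 m².
Resultant F = γ·h_c·A = 9.81 × 8.53 × 7.54768 = 631.585 kN.
I_c = πr⁴/4 = π × 1.55⁴/4 = 4.53332 m⁴.
Centre of pressure: y_p = y_c + I_c/(y_c·A) = 8.53 + 4.53332/(8.53 × 7.54768) = 8.53 + 0.0704132 = 8.60041 m along the plane.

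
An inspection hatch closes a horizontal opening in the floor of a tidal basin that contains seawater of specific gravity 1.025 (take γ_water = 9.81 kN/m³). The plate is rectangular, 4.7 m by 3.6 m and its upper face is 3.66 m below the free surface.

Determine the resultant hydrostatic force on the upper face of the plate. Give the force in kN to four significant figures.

F ≈ 622.7 kN

γ = 1.025 × 9.81 = 10.05525 kN/m³.
The plate is horizontal, so pressure is uniform at p = γ·h = 10.05525 × 3.66 = 36.8022 kN/m².
A = 4.7 × 3.6 = 16.92 m².
F = p·A = 36.8022 × 16.92 = 622.693 kN.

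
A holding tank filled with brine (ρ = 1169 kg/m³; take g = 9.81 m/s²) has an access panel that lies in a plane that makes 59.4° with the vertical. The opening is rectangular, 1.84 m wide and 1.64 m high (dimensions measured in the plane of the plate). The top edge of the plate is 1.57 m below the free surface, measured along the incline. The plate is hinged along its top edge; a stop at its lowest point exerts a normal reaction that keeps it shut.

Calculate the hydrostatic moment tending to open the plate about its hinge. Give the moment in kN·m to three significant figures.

M ≈ 38.5 kN·m

γ = ρg = 1169 × 9.81 / 1000 = 11.46789 kN/m³.
The plate makes 59.4° with the vertical, i.e. θ = 90° − 59.4° = 30.6° to the horizontal. Measuring y along the incline from the free-surface line, vertical depth h = y·sinθ with sinθ = 0.509041.
The centroid lies 1.64/2 = 0.82 m below the top edge, so y_c = 1.57 + 0.82 = 2.39 m and h_c = 2.39 × 0.509041 = 1.21661 m.
A = 1.84 × 1.64 = 3.0176 m².
Resultant F = γ·h_c·A = 11.46789 × 1.21661 × 3.0176 = 42.1014 kN.
I_c = b·h³/12 = 1.84 × 1.64³/12 = 0.676345 m⁴.
Centre of pressure: y_p = y_c + I_c/(y_c·A) = 2.39 + 0.676345/(2.39 × 3.0176) = 2.39 + 0.0937797 = 2.48378 m along the plane.
The resultant acts 0.82 + 0.0937797 = 0.91378 m (along the plate) below the hinge at the top edge, so the moment about the hinge is M = F × 0.91378 = 42.1014 × 0.91378 = 38.4714 kN·m.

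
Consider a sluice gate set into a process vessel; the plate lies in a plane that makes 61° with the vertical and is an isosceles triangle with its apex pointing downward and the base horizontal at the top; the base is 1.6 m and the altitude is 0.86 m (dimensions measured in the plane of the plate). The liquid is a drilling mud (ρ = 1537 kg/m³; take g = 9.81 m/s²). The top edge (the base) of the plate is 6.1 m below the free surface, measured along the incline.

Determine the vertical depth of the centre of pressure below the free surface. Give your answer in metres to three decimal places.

γ = ρg = 1537 × 9.81 / 1000 = 15.07797 kN/m³.
The plate makes 61° with the vertical, i.e. θ = 90° − 61° = 29° to the horizontal. Measuring y along the incline from the free-surface line, vertical depth h = y·sinθ with sinθ = 0.484810.
With the apex down, the centroid sits h/3 = 0.86/3 = 0.286667 m below the base (the top edge), so y_c = 6.1 + 0.286667 = 6.38667 m and h_c = 6.38667 × 0.484810 = 3.09632 m.
A = ½ × 1.6 × 0.86 = 0.688 m².
Resultant F = γ·h_c·A = 15.07797 × 3.09632 × 0.688 = 32.1201 kN.
I_c = b·h³/36 = 1.6 × 0.86³/36 = 0.0282692 m⁴.
Centre of pressure: y_p = y_c + I_c/(y_c·A) = 6.38667 + 0.0282692/(6.38667 × 0.688) = 6.38667 + 0.00643355 = 6.3931 m along the plane.
Vertically, h_p = y_p·sinθ = 6.3931 × 0.484810 = 3.09944 m.

h_p = 3.099 m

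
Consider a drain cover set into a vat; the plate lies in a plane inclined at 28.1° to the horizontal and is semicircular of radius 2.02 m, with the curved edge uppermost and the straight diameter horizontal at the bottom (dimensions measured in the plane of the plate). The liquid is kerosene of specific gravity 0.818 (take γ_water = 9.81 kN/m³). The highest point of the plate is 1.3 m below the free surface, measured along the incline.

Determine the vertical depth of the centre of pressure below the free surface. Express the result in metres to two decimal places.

γ = 0.818 × 9.81 = 8.02458 kN/m³.
Let θ = 28.1° be the plate's angle to the horizontal; measure y along the incline from where the plane meets the free surface. Vertical depth h = y·sinθ with sinθ = 0.471012.
The centroid lies 4r/(3π) = 0.857315 m above the diameter, so r − 4r/(3π) = 2.02 − 0.857315 = 1.16268 m below the topmost point, so y_c = 1.3 + 1.16268 = 2.46268 m and h_c = 2.46268 × 0.471012 = 1.15995 m.
A = πr²/2 = π × 2.02²/2 = 6.40948 m².
Resultant F = γ·h_c·A = 8.02458 × 1.15995 × 6.40948 = 59.6602 kN.
I_c = (π/8 − 8/(9π))·r⁴ = 0.109757 × 2.02⁴ = 1.82742 m⁴.
Centre of pressure: y_p = y_c + I_c/(y_c·A) = 2.46268 + 1.82742/(2.46268 × 6.40948) = 2.46268 + 0.115773 = 2.57845 m along the plane.
Vertically, h_p = y_p·sinθ = 2.57845 × 0.471012 = 1.21448 m.

h_p = 1.21 m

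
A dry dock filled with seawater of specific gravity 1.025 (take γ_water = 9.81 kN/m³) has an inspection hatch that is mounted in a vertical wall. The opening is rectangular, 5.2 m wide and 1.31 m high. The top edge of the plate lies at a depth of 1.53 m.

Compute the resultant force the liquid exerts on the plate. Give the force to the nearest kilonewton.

F ≈ 150 kN

γ = 1.025 × 9.81 = 10.05525 kN/m³.
The centroid lies 1.31/2 = 0.655 m below the top edge, so the centroid depth is h_c = 1.53 + 0.655 = 2.185 m.
A = 5.2 × 1.31 = 6.812 m².
Resultant F = γ·h_c·A = 10.05525 × 2.185 × 6.812 = 149.665 kN.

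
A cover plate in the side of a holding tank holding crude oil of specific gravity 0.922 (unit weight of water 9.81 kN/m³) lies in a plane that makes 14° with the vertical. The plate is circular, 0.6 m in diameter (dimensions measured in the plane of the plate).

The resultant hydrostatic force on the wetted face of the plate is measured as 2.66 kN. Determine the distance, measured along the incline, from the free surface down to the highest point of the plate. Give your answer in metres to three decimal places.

y_top ≈ 0.772 m

γ = 0.922 × 9.81 = 9.04482 kN/m³.
A = π(0.3)² = 0.282743 m².
From F = γ·h_c·A, the centroid depth is h_c = 2.66/(9.04482 × 0.282743) = 1.04014 m.
The plate makes 14° with the vertical, i.e. θ = 90° − 14° = 76° to the horizontal. Measuring y along the incline from the free-surface line, vertical depth h = y·sinθ with sinθ = 0.970296.
Along the incline, y_c = h_c/sinθ = 1.04014/0.970296 = 1.07198 m.
The centroid is at the centre, 0.3 m below the top of the plate, so the highest point sits at y_top = 1.07198 − 0.3 = 0.77198 m along the incline.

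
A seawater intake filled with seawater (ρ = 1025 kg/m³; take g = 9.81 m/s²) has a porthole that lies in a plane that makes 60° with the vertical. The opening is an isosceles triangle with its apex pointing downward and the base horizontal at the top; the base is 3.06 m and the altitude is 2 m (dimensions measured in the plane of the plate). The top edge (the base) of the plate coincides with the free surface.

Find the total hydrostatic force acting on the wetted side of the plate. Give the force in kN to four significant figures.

γ = ρg = 1025 × 9.81 / 1000 = 10.05525 kN/m³.
The plate makes 60° with the vertical, i.e. θ = 90° − 60° = 30° to the horizontal. Measuring y along the incline from the free-surface line, vertical depth h = y·sinθ with sinθ = 0.500000.
With the apex down, the centroid sits h/3 = 2/3 = 0.666667 m below the base (the top edge), so y_c = 0.666667 m and h_c = 0.666667 × 0.500000 = 0.333334 m.
A = ½ × 3.06 × 2 = 3.06 m².
Resultant F = γ·h_c·A = 10.05525 × 0.333334 × 3.06 = 10.2564 kN.

F ≈ 10.26 kN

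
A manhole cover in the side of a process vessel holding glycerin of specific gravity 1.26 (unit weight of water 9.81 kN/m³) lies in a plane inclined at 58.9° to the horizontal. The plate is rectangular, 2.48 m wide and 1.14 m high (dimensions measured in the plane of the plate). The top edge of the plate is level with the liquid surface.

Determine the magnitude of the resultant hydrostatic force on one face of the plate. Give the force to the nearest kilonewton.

F ≈ 17 kN

γ = 1.26 × 9.81 = 12.3606 kN/m³.
Let θ = 58.9° be the plate's angle to the horizontal; measure y along the incline from where the plane meets the free surface. Vertical depth h = y·sinθ with sinθ = 0.856267.
The centroid lies 1.14/2 = 0.57 m below the top edge, so y_c = 0.57 m and h_c = 0.57 × 0.856267 = 0.488072 m.
A = 2.48 × 1.14 = 2.8272 m².
Resultant F = γ·h_c·A = 12.3606 × 0.488072 × 2.8272 = 17.0561 kN.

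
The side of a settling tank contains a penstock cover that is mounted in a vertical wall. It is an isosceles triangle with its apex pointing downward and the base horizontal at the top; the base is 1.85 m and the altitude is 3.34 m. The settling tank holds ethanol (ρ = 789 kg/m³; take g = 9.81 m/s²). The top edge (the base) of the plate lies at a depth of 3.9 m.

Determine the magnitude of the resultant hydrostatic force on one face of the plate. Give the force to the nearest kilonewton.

F ≈ 120 kN

γ = ρg = 789 × 9.81 / 1000 = 7.74009 kN/m³.
With the apex down, the centroid sits h/3 = 3.34/3 = 1.11333 m below the base (the top edge), so the centroid depth is h_c = 3.9 + 1.11333 = 5.01333 m.
A = ½ × 1.85 × 3.34 = 3.0895 m².
Resultant F = γ·h_c·A = 7.74009 × 5.01333 × 3.0895 = 119.884 kN.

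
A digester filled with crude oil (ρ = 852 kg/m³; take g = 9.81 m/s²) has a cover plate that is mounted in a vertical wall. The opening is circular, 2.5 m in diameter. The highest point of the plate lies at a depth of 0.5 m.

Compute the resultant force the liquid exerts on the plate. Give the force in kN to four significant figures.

F ≈ 71.80 kN

γ = ρg = 852 × 9.81 / 1000 = 8.35812 kN/m³.
The centroid is at the centre, 1.25 m below the top of the plate, so the centroid depth is h_c = 0.5 + 1.25 = 1.75 m.
A = π(1.25)² = 4.90874 m².
Resultant F = γ·h_c·A = 8.35812 × 1.75 × 4.90874 = 71.7987 kN.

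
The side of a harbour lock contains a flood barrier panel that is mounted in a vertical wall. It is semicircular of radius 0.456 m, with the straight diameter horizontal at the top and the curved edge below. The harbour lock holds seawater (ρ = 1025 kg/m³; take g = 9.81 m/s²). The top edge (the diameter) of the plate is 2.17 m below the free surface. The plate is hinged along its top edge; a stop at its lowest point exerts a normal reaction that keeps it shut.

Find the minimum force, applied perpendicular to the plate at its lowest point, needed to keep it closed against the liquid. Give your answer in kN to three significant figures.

P ≈ 3.40 kN

γ = ρg = 1025 × 9.81 / 1000 = 10.05525 kN/m³.
The centroid of a semicircle lies 4r/(3π) = 0.193532 m from the diameter, here below the top edge, so the centroid depth is h_c = 2.17 + 0.193532 = 2.36353 m.
A = πr²/2 = π × 0.456²/2 = 0.326625 m².
Resultant F = γ·h_c·A = 10.05525 × 2.36353 × 0.326625 = 7.76253 kN.
I_c = (π/8 − 8/(9π))·r⁴ = 0.109757 × 0.456⁴ = 0.00474561 m⁴.
Centre of pressure: y_p = y_c + I_c/(y_c·A) = 2.36353 + 0.00474561/(2.36353 × 0.326625) = 2.36353 + 0.00614726 = 2.36968 m along the plane.
The resultant acts 0.193532 + 0.00614726 = 0.199679 m (along the plate) below the hinge at the top edge, so the moment about the hinge is M = F × 0.199679 = 7.76253 × 0.199679 = 1.55001 kN·m.
A normal force at the bottom, 0.456 m from the hinge, must supply this moment: P = 1.55001/0.456 = 3.39914 kN.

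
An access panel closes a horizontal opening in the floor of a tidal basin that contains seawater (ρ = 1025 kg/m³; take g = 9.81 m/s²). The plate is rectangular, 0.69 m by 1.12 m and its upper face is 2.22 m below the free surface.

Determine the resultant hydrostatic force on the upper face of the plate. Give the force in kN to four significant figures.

F ≈ 17.25 kN

γ = ρg = 1025 × 9.81 / 1000 = 10.05525 kN/m³.
The plate is horizontal, so pressure is uniform at p = γ·h = 10.05525 × 2.22 = 22.3227 kN/m².
A = 0.69 × 1.12 = 0.7728 m².
F = p·A = 22.3227 × 0.7728 = 17.251 kN.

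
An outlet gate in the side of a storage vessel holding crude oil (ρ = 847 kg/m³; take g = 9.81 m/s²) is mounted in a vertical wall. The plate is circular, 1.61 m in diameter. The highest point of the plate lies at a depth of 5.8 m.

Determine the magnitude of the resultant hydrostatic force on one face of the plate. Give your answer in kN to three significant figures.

γ = ρg = 847 × 9.81 / 1000 = 8.30907 kN/m³.
The centroid is at the centre, 0.805 m below the top of the plate, so the centroid depth is h_c = 5.8 + 0.805 = 6.605 m.
A = π(0.805)² = 2.03583 m².
Resultant F = γ·h_c·A = 8.30907 × 6.605 × 2.03583 = 111.729 kN.

F ≈ 112 kN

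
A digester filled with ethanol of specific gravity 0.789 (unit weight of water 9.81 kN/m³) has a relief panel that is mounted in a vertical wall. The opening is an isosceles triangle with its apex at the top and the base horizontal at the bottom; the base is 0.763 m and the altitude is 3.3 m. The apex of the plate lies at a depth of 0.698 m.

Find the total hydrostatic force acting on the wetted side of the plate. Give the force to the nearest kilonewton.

F ≈ 28 kN

γ = 0.789 × 9.81 = 7.74009 kN/m³.
With the apex up, the centroid sits 2h/3 = 2 × 3.3/3 = 2.2 m below the apex, so the centroid depth is h_c = 0.698 + 2.2 = 2.898 m.
A = ½ × 0.763 × 3.3 = 1.25895 m².
Resultant F = γ·h_c·A = 7.74009 × 2.898 × 1.25895 = 28.2392 kN.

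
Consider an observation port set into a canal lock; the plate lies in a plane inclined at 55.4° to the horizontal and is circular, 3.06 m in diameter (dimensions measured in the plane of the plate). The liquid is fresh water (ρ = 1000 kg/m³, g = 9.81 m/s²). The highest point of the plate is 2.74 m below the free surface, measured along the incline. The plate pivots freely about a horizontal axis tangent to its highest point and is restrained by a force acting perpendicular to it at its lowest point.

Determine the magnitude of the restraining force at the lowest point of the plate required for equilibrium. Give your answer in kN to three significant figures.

P ≈ 138 kN

γ = ρg = 1000 × 9.81 = 9810 N/m³ = 9.81 kN/m³.
Let θ = 55.4° be the plate's angle to the horizontal; measure y along the incline from where the plane meets the free surface. Vertical depth h = y·sinθ with sinθ = 0.823136.
The centroid is at the centre, 1.53 m below the top of the plate, so y_c = 2.74 + 1.53 = 4.27 m and h_c = 4.27 × 0.823136 = 3.51479 m.
A = π(1.53)² = 7.35415 m².
Resultant F = γ·h_c·A = 9.81 × 3.51479 × 7.35415 = 253.572 kN.
I_c = πr⁴/4 = π × 1.53⁴/4 = 4.30383 m⁴.
Centre of pressure: y_p = y_c + I_c/(y_c·A) = 4.27 + 4.30383/(4.27 × 7.35415) = 4.27 + 0.137055 = 4.40705 m along the plane.
The resultant acts 1.53 + 0.137055 = 1.66705 m (along the plate) below the hinge at the top edge, so the moment about the hinge is M = F × 1.66705 = 253.572 × 1.66705 = 422.717 kN·m.
A normal force at the bottom, 3.06 m from the hinge, must supply this moment: P = 422.717/3.06 = 138.143 kN.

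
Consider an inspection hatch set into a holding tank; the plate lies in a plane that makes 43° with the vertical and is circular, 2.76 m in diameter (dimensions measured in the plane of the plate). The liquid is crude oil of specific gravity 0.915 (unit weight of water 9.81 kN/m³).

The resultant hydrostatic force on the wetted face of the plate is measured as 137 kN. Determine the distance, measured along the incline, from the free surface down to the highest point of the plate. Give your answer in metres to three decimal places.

γ = 0.915 × 9.81 = 8.97615 kN/m³.
A = π(1.38)² = 5.98285 m².
From F = γ·h_c·A, the centroid depth is h_c = 137/(8.97615 × 5.98285) = 2.55107 m.
The plate makes 43° with the vertical, i.e. θ = 90° − 43° = 47° to the horizontal. Measuring y along the incline from the free-surface line, vertical depth h = y·sinθ with sinθ = 0.731354.
Along the incline, y_c = h_c/sinθ = 2.55107/0.731354 = 3.48815 m.
The centroid is at the centre, 1.38 m below the top of the plate, so the highest point sits at y_top = 3.48815 − 1.38 = 2.10815 m along the incline.

y_top ≈ 2.108 m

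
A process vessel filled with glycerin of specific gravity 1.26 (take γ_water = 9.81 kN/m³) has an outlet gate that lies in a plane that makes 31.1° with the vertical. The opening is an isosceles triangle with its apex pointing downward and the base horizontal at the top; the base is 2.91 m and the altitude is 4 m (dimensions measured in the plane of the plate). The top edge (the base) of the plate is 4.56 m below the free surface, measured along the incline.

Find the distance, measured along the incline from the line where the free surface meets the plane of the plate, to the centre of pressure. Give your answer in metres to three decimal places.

y_p = 6.044 m

γ = 1.26 × 9.81 = 12.3606 kN/m³.
The plate makes 31.1° with the vertical, i.e. θ = 90° − 31.1° = 58.9° to the horizontal. Measuring y along the incline from the free-surface line, vertical depth h = y·sinθ with sinθ = 0.856267.
With the apex down, the centroid sits h/3 = 4/3 = 1.33333 m below the base (the top edge), so y_c = 4.56 + 1.33333 = 5.89333 m and h_c = 5.89333 × 0.856267 = 5.04626 m.
A = ½ × 2.91 × 4 = 5.82 m².
Resultant F = γ·h_c·A = 12.3606 × 5.04626 × 5.82 = 363.021 kN.
I_c = b·h³/36 = 2.91 × 4³/36 = 5.17333 m⁴.
Centre of pressure: y_p = y_c + I_c/(y_c·A) = 5.89333 + 5.17333/(5.89333 × 5.82) = 5.89333 + 0.15083 = 6.04416 m along the plane.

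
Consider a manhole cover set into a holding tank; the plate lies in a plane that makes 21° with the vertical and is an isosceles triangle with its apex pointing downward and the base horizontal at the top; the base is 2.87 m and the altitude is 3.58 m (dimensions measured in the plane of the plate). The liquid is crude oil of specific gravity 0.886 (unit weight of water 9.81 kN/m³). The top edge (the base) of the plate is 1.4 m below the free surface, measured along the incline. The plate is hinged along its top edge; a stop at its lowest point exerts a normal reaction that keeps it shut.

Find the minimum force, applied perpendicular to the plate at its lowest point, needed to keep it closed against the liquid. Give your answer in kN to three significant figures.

γ = 0.886 × 9.81 = 8.69166 kN/m³.
The plate makes 21° with the vertical, i.e. θ = 90° − 21° = 69° to the horizontal. Measuring y along the incline from the free-surface line, vertical depth h = y·sinθ with sinθ = 0.933580.
With the apex down, the centroid sits h/3 = 3.58/3 = 1.19333 m below the base (the top edge), so y_c = 1.4 + 1.19333 = 2.59333 m and h_c = 2.59333 × 0.933580 = 2.42108 m.
A = ½ × 2.87 × 3.58 = 5.1373 m².
Resultant F = γ·h_c·A = 8.69166 × 2.42108 × 5.1373 = 108.105 kN.
I_c = b·h³/36 = 2.87 × 3.58³/36 = 3.65787 m⁴.
Centre of pressure: y_p = y_c + I_c/(y_c·A) = 2.59333 + 3.65787/(2.59333 × 5.1373) = 2.59333 + 0.274559 = 2.86789 m along the plane.
The resultant acts 1.19333 + 0.274559 = 1.46789 m (along the plate) below the hinge at the top edge, so the moment about the hinge is M = F × 1.46789 = 108.105 × 1.46789 = 158.686 kN·m.
A normal force at the bottom, 3.58 m from the hinge, must supply this moment: P = 158.686/3.58 = 44.3257 kN.

P ≈ 44.3 kN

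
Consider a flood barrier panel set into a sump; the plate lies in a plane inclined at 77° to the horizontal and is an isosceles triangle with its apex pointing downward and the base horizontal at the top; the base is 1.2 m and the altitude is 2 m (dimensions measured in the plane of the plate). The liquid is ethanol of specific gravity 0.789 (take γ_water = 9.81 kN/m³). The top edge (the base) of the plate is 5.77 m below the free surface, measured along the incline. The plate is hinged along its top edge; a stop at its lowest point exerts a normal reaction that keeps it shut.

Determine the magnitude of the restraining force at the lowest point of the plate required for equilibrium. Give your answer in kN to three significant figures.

P ≈ 20.4 kN

γ = 0.789 × 9.81 = 7.74009 kN/m³.
Let θ = 77° be the plate's angle to the horizontal; measure y along the incline from where the plane meets the free surface. Vertical depth h = y·sinθ with sinθ = 0.974370.
With the apex down, the centroid sits h/3 = 2/3 = 0.666667 m below the base (the top edge), so y_c = 5.77 + 0.666667 = 6.43667 m and h_c = 6.43667 × 0.974370 = 6.2717 m.
A = ½ × 1.2 × 2 = 1.2 m².
Resultant F = γ·h_c·A = 7.74009 × 6.2717 × 1.2 = 58.2522 kN.
I_c = b·h³/36 = 1.2 × 2³/36 = 0.266667 m⁴.
Centre of pressure: y_p = y_c + I_c/(y_c·A) = 6.43667 + 0.266667/(6.43667 × 1.2) = 6.43667 + 0.0345245 = 6.47119 m along the plane.
The resultant acts 0.666667 + 0.0345245 = 0.701191 m (along the plate) below the hinge at the top edge, so the moment about the hinge is M = F × 0.701191 = 58.2522 × 0.701191 = 40.8459 kN·m.
A normal force at the bottom, 2 m from the hinge, must supply this moment: P = 40.8459/2 = 20.423 kN.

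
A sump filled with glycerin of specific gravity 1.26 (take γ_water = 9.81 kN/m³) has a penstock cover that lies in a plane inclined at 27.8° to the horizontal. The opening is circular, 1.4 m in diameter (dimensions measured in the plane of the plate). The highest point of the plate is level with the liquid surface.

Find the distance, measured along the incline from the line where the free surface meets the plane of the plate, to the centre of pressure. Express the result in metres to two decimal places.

γ = 1.26 × 9.81 = 12.3606 kN/m³.
Let θ = 27.8° be the plate's angle to the horizontal; measure y along the incline from where the plane meets the free surface. Vertical depth h = y·sinθ with sinθ = 0.466387.
The centroid is at the centre, 0.7 m below the top of the plate, so y_c = 0.7 m and h_c = 0.7 × 0.466387 = 0.326471 m.
A = π(0.7)² = 1.53938 m².
Resultant F = γ·h_c·A = 12.3606 × 0.326471 × 1.53938 = 6.21198 kN.
I_c = πr⁴/4 = π × 0.7⁴/4 = 0.188574 m⁴.
Centre of pressure: y_p = y_c + I_c/(y_c·A) = 0.7 + 0.188574/(0.7 × 1.53938) = 0.7 + 0.175 = 0.875 m along the plane.

y_p = 0.88 m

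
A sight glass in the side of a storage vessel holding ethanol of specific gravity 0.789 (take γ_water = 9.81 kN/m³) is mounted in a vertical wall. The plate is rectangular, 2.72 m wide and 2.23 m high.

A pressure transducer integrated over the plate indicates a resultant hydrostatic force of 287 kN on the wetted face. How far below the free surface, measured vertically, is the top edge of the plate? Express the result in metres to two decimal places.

d_top ≈ 5.00 m

γ = 0.789 × 9.81 = 7.74009 kN/m³.
A = 2.72 × 2.23 = 6.0656 m².
From F = γ·h_c·A, the centroid depth is h_c = 287/(7.74009 × 6.0656) = 6.11311 m.
The centroid lies 2.23/2 = 1.115 m below the top edge, so the top edge sits at h_top = 6.11311 − 1.115 = 4.99811 m below the surface.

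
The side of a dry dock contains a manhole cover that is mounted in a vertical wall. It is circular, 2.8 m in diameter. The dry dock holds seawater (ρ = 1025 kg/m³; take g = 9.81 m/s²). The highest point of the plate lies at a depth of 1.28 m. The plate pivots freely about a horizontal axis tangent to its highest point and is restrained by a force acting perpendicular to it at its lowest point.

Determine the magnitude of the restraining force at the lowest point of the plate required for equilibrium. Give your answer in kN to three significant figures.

P ≈ 93.8 kN

γ = ρg = 1025 × 9.81 / 1000 = 10.05525 kN/m³.
The centroid is at the centre, 1.4 m below the top of the plate, so the centroid depth is h_c = 1.28 + 1.4 = 2.68 m.
A = π(1.4)² = 6.15752 m².
Resultant F = γ·h_c·A = 10.05525 × 2.68 × 6.15752 = 165.933 kN.
I_c = πr⁴/4 = π × 1.4⁴/4 = 3.01719 m⁴.
Centre of pressure: y_p = y_c + I_c/(y_c·A) = 2.68 + 3.01719/(2.68 × 6.15752) = 2.68 + 0.182836 = 2.86284 m along the plane.
The resultant acts 1.4 + 0.182836 = 1.58284 m (along the plate) below the hinge at the top edge, so the moment about the hinge is M = F × 1.58284 = 165.933 × 1.58284 = 262.645 kN·m.
A normal force at the bottom, 2.8 m from the hinge, must supply this moment: P = 262.645/2.8 = 93.8018 kN.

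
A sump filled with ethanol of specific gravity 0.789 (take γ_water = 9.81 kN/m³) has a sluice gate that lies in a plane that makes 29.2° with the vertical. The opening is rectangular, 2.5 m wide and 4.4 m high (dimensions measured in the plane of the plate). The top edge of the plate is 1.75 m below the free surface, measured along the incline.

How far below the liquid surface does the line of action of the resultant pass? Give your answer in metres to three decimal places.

γ = 0.789 × 9.81 = 7.74009 kN/m³.
The plate makes 29.2° with the vertical, i.e. θ = 90° − 29.2° = 60.8° to the horizontal. Measuring y along the incline from the free-surface line, vertical depth h = y·sinθ with sinθ = 0.872922.
The centroid lies 4.4/2 = 2.2 m below the top edge, so y_c = 1.75 + 2.2 = 3.95 m and h_c = 3.95 × 0.872922 = 3.44804 m.
A = 2.5 × 4.4 = 11 m².
Resultant F = γ·h_c·A = 7.74009 × 3.44804 × 11 = 293.57 kN.
I_c = b·h³/12 = 2.5 × 4.4³/12 = 17.7467 m⁴.
Centre of pressure: y_p = y_c + I_c/(y_c·A) = 3.95 + 17.7467/(3.95 × 11) = 3.95 + 0.40844 = 4.35844 m along the plane.
Vertically, h_p = y_p·sinθ = 4.35844 × 0.872922 = 3.80458 m.

h_p = 3.805 m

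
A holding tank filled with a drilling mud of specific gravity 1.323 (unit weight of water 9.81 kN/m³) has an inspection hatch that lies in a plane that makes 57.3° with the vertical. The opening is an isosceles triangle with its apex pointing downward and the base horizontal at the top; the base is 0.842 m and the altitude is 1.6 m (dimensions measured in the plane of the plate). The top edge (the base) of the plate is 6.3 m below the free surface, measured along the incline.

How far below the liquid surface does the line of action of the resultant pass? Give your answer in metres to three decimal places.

h_p = 3.703 m

γ = 1.323 × 9.81 = 12.97863 kN/m³.
The plate makes 57.3° with the vertical, i.e. θ = 90° − 57.3° = 32.7° to the horizontal. Measuring y along the incline from the free-surface line, vertical depth h = y·sinθ with sinθ = 0.540240.
With the apex down, the centroid sits h/3 = 1.6/3 = 0.533333 m below the base (the top edge), so y_c = 6.3 + 0.533333 = 6.83333 m and h_c = 6.83333 × 0.540240 = 3.69164 m.
A = ½ × 0.842 × 1.6 = 0.6736 m².
Resultant F = γ·h_c·A = 12.97863 × 3.69164 × 0.6736 = 32.2738 kN.
I_c = b·h³/36 = 0.842 × 1.6³/36 = 0.0958009 m⁴.
Centre of pressure: y_p = y_c + I_c/(y_c·A) = 6.83333 + 0.0958009/(6.83333 × 0.6736) = 6.83333 + 0.020813 = 6.85414 m along the plane.
Vertically, h_p = y_p·sinθ = 6.85414 × 0.540240 = 3.70288 m.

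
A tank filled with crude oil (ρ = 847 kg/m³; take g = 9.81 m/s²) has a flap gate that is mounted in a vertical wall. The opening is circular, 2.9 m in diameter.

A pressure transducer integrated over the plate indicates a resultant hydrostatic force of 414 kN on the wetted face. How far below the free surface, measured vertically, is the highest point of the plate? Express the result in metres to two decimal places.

d_top ≈ 6.09 m

γ = ρg = 847 × 9.81 / 1000 = 8.30907 kN/m³.
A = π(1.45)² = 6.6052 m².
From F = γ·h_c·A, the centroid depth is h_c = 414/(8.30907 × 6.6052) = 7.54331 m.
The centroid is at the centre, 1.45 m below the top of the plate, so the highest point sits at h_top = 7.54331 − 1.45 = 6.09331 m below the surface.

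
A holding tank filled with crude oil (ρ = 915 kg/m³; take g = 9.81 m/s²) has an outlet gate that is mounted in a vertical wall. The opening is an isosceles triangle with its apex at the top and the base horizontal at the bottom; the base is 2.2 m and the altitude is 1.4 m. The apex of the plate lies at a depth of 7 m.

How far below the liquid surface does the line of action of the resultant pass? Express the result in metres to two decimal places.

γ = ρg = 915 × 9.81 / 1000 = 8.97615 kN/m³.
With the apex up, the centroid sits 2h/3 = 2 × 1.4/3 = 0.933333 m below the apex, so the centroid depth is h_c = 7 + 0.933333 = 7.93333 m.
A = ½ × 2.2 × 1.4 = 1.54 m².
Resultant F = γ·h_c·A = 8.97615 × 7.93333 × 1.54 = 109.665 kN.
I_c = b·h³/36 = 2.2 × 1.4³/36 = 0.167689 m⁴.
Centre of pressure: y_p = y_c + I_c/(y_c·A) = 7.93333 + 0.167689/(7.93333 × 1.54) = 7.93333 + 0.0137255 = 7.94706 m along the plane.

h_p = 7.95 m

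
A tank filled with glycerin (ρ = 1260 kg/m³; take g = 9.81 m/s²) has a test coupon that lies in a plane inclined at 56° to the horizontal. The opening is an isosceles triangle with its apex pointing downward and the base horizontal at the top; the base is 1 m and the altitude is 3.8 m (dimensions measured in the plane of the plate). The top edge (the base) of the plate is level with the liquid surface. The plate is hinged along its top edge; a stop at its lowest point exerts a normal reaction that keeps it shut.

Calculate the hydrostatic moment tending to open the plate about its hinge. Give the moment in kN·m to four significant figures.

γ = ρg = 1260 × 9.81 / 1000 = 12.3606 kN/m³.
Let θ = 56° be the plate's angle to the horizontal; measure y along the incline from where the plane meets the free surface. Vertical depth h = y·sinθ with sinθ = 0.829038.
With the apex down, the centroid sits h/3 = 3.8/3 = 1.26667 m below the base (the top edge), so y_c = 1.26667 m and h_c = 1.26667 × 0.829038 = 1.05012 m.
A = ½ × 1 × 3.8 = 1.9 m².
Resultant F = γ·h_c·A = 12.3606 × 1.05012 × 1.9 = 24.6622 kN.
I_c = b·h³/36 = 1 × 3.8³/36 = 1.52422 m⁴.
Centre of pressure: y_p = y_c + I_c/(y_c·A) = 1.26667 + 1.52422/(1.26667 × 1.9) = 1.26667 + 0.633331 = 1.9 m along the plane.
The resultant acts 1.26667 + 0.633331 = 1.9 m (along the plate) below the hinge at the top edge, so the moment about the hinge is M = F × 1.9 = 24.6622 × 1.9 = 46.8582 kN·m.

M ≈ 46.86 kN·m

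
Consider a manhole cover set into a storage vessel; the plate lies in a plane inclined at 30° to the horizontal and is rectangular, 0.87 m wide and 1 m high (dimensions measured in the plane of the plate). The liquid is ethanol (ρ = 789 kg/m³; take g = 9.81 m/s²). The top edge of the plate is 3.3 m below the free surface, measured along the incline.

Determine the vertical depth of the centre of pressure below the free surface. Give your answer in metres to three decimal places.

γ = ρg = 789 × 9.81 / 1000 = 7.74009 kN/m³.
Let θ = 30° be the plate's angle to the horizontal; measure y along the incline from where the plane meets the free surface. Vertical depth h = y·sinθ with sinθ = 0.500000.
The centroid lies 1/2 = 0.5 m below the top edge, so y_c = 3.3 + 0.5 = 3.8 m and h_c = 3.8 × 0.500000 = 1.9 m.
A = 0.87 × 1 = 0.87 m².
Resultant F = γ·h_c·A = 7.74009 × 1.9 × 0.87 = 12.7944 kN.
I_c = b·h³/12 = 0.87 × 1³/12 = 0.0725 m⁴.
Centre of pressure: y_p = y_c + I_c/(y_c·A) = 3.8 + 0.0725/(3.8 × 0.87) = 3.8 + 0.0219298 = 3.82193 m along the plane.
Vertically, h_p = y_p·sinθ = 3.82193 × 0.500000 = 1.91097 m.

h_p = 1.911 m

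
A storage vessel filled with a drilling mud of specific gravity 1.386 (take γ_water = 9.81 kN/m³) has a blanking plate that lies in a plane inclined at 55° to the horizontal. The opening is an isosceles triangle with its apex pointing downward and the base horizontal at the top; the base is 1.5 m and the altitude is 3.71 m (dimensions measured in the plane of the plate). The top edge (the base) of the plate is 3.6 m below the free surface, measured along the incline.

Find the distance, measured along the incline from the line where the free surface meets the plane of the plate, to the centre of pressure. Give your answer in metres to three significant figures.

y_p = 4.99 m

γ = 1.386 × 9.81 = 13.59666 kN/m³.
Let θ = 55° be the plate's angle to the horizontal; measure y along the incline from where the plane meets the free surface. Vertical depth h = y·sinθ with sinθ = 0.819152.
With the apex down, the centroid sits h/3 = 3.71/3 = 1.23667 m below the base (the top edge), so y_c = 3.6 + 1.23667 = 4.83667 m and h_c = 4.83667 × 0.819152 = 3.96197 m.
A = ½ × 1.5 × 3.71 = 2.7825 m².
Resultant F = γ·h_c·A = 13.59666 × 3.96197 × 2.7825 = 149.892 kN.
I_c = b·h³/36 = 1.5 × 3.71³/36 = 2.1277 m⁴.
Centre of pressure: y_p = y_c + I_c/(y_c·A) = 4.83667 + 2.1277/(4.83667 × 2.7825) = 4.83667 + 0.158099 = 4.99477 m along the plane.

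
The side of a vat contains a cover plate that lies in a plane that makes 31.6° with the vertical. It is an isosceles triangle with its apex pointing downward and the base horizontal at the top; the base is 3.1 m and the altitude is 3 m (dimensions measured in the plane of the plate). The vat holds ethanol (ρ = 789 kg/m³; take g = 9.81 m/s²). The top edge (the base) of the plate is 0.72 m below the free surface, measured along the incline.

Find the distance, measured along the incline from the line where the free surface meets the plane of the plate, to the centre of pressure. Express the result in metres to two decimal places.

y_p = 2.01 m

γ = ρg = 789 × 9.81 / 1000 = 7.74009 kN/m³.
The plate makes 31.6° with the vertical, i.e. θ = 90° − 31.6° = 58.4° to the horizontal. Measuring y along the incline from the free-surface line, vertical depth h = y·sinθ with sinθ = 0.851727.
With the apex down, the centroid sits h/3 = 3/3 = 1 m below the base (the top edge), so y_c = 0.72 + 1 = 1.72 m and h_c = 1.72 × 0.851727 = 1.46497 m.
A = ½ × 3.1 × 3 = 4.65 m².
Resultant F = γ·h_c·A = 7.74009 × 1.46497 × 4.65 = 52.7263 kN.
I_c = b·h³/36 = 3.1 × 3³/36 = 2.325 m⁴.
Centre of pressure: y_p = y_c + I_c/(y_c·A) = 1.72 + 2.325/(1.72 × 4.65) = 1.72 + 0.290698 = 2.0107 m along the plane.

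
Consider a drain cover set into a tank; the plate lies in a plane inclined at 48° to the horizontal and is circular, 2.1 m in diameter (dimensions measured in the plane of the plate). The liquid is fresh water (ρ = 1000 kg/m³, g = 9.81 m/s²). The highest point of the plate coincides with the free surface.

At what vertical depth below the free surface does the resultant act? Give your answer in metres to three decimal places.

γ = ρg = 1000 × 9.81 = 9810 N/m³ = 9.81 kN/m³.
Let θ = 48° be the plate's angle to the horizontal; measure y along the incline from where the plane meets the free surface. Vertical depth h = y·sinθ with sinθ = 0.743145.
The centroid is at the centre, 1.05 m below the top of the plate, so y_c = 1.05 m and h_c = 1.05 × 0.743145 = 0.780302 m.
A = π(1.05)² = 3.46361 m².
Resultant F = γ·h_c·A = 9.81 × 0.780302 × 3.46361 = 26.5131 kN.
I_c = πr⁴/4 = π × 1.05⁴/4 = 0.954656 m⁴.
Centre of pressure: y_p = y_c + I_c/(y_c·A) = 1.05 + 0.954656/(1.05 × 3.46361) = 1.05 + 0.2625 = 1.3125 m along the plane.
Vertically, h_p = y_p·sinθ = 1.3125 × 0.743145 = 0.975378 m.

h_p = 0.975 m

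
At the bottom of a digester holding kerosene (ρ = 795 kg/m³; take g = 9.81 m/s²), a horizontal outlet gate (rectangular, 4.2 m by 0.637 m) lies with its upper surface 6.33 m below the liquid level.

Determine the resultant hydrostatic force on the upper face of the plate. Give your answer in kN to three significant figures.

F ≈ 132 kN

γ = ρg = 795 × 9.81 / 1000 = 7.79895 kN/m³.
The plate is horizontal, so pressure is uniform at p = γ·h = 7.79895 × 6.33 = 49.3674 kN/m².
A = 4.2 × 0.637 = 2.6754 m².
F = p·A = 49.3674 × 2.6754 = 132.078 kN.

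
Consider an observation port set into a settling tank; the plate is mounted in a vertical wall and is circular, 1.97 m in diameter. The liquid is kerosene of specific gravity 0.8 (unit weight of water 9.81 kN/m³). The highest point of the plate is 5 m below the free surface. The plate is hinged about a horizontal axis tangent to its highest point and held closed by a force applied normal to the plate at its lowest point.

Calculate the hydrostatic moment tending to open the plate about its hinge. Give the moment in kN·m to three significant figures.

γ = 0.8 × 9.81 = 7.848 kN/m³.
The centroid is at the centre, 0.985 m below the top of the plate, so the centroid depth is h_c = 5 + 0.985 = 5.985 m.
A = π(0.985)² = 3.04805 m².
Resultant F = γ·h_c·A = 7.848 × 5.985 × 3.04805 = 143.168 kN.
I_c = πr⁴/4 = π × 0.985⁴/4 = 0.739324 m⁴.
Centre of pressure: y_p = y_c + I_c/(y_c·A) = 5.985 + 0.739324/(5.985 × 3.04805) = 5.985 + 0.0405274 = 6.02553 m along the plane.
The resultant acts 0.985 + 0.0405274 = 1.02553 m (along the plate) below the hinge at the top edge, so the moment about the hinge is M = F × 1.02553 = 143.168 × 1.02553 = 146.823 kN·m.

M ≈ 147 kN·m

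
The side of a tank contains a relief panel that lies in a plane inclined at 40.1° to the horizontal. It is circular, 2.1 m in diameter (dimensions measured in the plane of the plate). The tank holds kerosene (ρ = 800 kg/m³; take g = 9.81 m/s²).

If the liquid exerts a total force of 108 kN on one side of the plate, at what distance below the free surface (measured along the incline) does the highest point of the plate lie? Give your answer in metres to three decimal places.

γ = ρg = 800 × 9.81 / 1000 = 7.848 kN/m³.
A = π(1.05)² = 3.46361 m².
From F = γ·h_c·A, the centroid depth is h_c = 108/(7.848 × 3.46361) = 3.97316 m.
Let θ = 40.1° be the plate's angle to the horizontal; measure y along the incline from where the plane meets the free surface. Vertical depth h = y·sinθ with sinθ = 0.644124.
Along the incline, y_c = h_c/sinθ = 3.97316/0.644124 = 6.16832 m.
The centroid is at the centre, 1.05 m below the top of the plate, so the highest point sits at y_top = 6.16832 − 1.05 = 5.11832 m along the incline.

y_top ≈ 5.118 m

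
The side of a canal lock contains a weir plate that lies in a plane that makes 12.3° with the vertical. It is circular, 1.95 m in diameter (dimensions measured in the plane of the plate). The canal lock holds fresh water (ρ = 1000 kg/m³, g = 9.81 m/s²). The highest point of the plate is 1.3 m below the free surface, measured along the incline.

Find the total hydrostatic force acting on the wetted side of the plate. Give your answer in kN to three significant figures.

γ = ρg = 1000 × 9.81 = 9810 N/m³ = 9.81 kN/m³.
The plate makes 12.3° with the vertical, i.e. θ = 90° − 12.3° = 77.7° to the horizontal. Measuring y along the incline from the free-surface line, vertical depth h = y·sinθ with sinθ = 0.977046.
The centroid is at the centre, 0.975 m below the top of the plate, so y_c = 1.3 + 0.975 = 2.275 m and h_c = 2.275 × 0.977046 = 2.22278 m.
A = π(0.975)² = 2.98648 m².
Resultant F = γ·h_c·A = 9.81 × 2.22278 × 2.98648 = 65.1216 kN.

F ≈ 65.1 kN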